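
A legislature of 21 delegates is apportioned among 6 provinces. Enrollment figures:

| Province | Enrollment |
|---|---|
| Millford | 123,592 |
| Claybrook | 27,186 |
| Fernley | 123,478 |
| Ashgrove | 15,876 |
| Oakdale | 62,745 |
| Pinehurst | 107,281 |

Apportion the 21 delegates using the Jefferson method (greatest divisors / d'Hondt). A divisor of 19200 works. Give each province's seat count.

Millford=6; Claybrook=1; Fernley=6; Ashgrove=0; Oakdale=3; Pinehurst=5

With modified divisor 19200: modified quotas Millford 6.437, Claybrook 1.416, Fernley 6.431, Ashgrove 0.827, Oakdale 3.268, Pinehurst 5.588.
Rounding down: Millford 6, Claybrook 1, Fernley 6, Ashgrove 0, Oakdale 3, Pinehurst 5 (total 21).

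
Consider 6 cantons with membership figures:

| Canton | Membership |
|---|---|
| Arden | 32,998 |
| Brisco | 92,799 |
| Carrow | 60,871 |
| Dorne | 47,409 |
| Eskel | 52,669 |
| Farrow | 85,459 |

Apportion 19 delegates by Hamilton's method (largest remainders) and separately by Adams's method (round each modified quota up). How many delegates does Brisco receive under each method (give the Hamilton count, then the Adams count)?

5 and 4

Hamilton: Arden 2, Brisco 5, Carrow 3, Dorne 2, Eskel 3, Farrow 4.
Adams: Arden 2, Brisco 4, Carrow 3, Dorne 3, Eskel 3, Farrow 4.
Brisco gets 5 under Hamilton and 4 under Adams.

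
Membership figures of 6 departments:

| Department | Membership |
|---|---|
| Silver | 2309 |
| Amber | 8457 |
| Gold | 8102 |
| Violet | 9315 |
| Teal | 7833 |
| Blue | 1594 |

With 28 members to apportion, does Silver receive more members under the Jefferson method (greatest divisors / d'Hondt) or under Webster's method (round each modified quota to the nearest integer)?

Webster

Jefferson: Silver 1, Amber 7, Gold 6, Violet 7, Teal 6, Blue 1.
Webster: Silver 2, Amber 6, Gold 6, Violet 7, Teal 6, Blue 1.
Silver gets 1 under Jefferson and 2 under Webster.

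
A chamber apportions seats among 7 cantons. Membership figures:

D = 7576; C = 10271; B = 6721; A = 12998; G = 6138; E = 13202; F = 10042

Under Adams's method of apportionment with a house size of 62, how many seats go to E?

12

Standard divisor 66948/62 ≈ 1079.806; standard quotas: D 7.016, C 9.512, B 6.224, A 12.037, G 5.684, E 12.226, F 9.300.
Rounding up gives 8, 10, 7, 13, 6, 13, 10 = 67 seats, so the divisor must be adjusted.
With modified divisor 1130: modified quotas D 6.704, C 9.089, B 5.948, A 11.503, G 5.432, E 11.683, F 8.887.
Rounding up: D 7, C 10, B 6, A 12, G 6, E 12, F 9 (total 62).
E receives 12.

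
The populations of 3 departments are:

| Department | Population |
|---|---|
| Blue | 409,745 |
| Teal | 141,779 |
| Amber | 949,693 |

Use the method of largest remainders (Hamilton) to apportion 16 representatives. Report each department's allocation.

Blue=4; Teal=2; Amber=10

Total 1501217; standard divisor 1501217/16 ≈ 93826.062.
Standard quotas: Blue 4.3671, Teal 1.5111, Amber 10.1218.
Lower quotas: Blue 4, Teal 1, Amber 10 (sum 15, leaving 1 seat).
Remainders in descending order: Teal 0.5111, Blue 0.3671, Amber 0.1218.
The surplus seat goes to Teal.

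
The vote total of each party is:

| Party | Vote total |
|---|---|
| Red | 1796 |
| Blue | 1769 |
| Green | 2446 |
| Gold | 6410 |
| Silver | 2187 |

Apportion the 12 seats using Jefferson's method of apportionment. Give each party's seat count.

Standard divisor 14608/12 ≈ 1217.333; standard quotas: Red 1.475, Blue 1.453, Green 2.009, Gold 5.266, Silver 1.797.
Rounding down gives 1, 1, 2, 5, 1 = 10 seats, so the divisor must be adjusted.
With modified divisor 1000: modified quotas Red 1.796, Blue 1.769, Green 2.446, Gold 6.410, Silver 2.187.
Rounding down: Red 1, Blue 1, Green 2, Gold 6, Silver 2 (total 12).

Red 1, Blue 1, Green 2, Gold 6, Silver 2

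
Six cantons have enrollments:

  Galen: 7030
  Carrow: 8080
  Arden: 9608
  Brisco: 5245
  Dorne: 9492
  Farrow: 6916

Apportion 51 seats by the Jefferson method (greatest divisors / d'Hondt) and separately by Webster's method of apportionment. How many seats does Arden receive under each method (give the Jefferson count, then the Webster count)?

11 and 10

Jefferson: Galen 8, Carrow 9, Arden 11, Brisco 6, Dorne 10, Farrow 7.
Webster: Galen 8, Carrow 9, Arden 10, Brisco 6, Dorne 10, Farrow 8.
Arden gets 11 under Jefferson and 10 under Webster.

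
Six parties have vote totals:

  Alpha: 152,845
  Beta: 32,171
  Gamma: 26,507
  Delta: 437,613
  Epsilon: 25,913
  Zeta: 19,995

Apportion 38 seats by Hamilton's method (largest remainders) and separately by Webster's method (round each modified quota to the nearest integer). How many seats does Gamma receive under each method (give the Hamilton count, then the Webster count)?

2 and 1

Hamilton: Alpha 8, Beta 2, Gamma 2, Delta 24, Epsilon 1, Zeta 1.
Webster: Alpha 9, Beta 2, Gamma 1, Delta 24, Epsilon 1, Zeta 1.
Gamma gets 2 under Hamilton and 1 under Webster.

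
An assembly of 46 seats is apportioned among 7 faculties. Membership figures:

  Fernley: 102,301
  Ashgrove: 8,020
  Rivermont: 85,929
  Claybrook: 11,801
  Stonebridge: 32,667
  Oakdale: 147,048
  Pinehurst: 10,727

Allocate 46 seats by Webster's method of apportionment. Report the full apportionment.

Standard divisor 398493/46 ≈ 8662.891; standard quotas: Fernley 11.809, Ashgrove 0.926, Rivermont 9.919, Claybrook 1.362, Stonebridge 3.771, Oakdale 16.974, Pinehurst 1.238.
Rounding to the nearest integer gives Fernley 12, Ashgrove 1, Rivermont 10, Claybrook 1, Stonebridge 4, Oakdale 17, Pinehurst 1 — total 46, matching the house size, so no adjustment is needed.

Fernley=12; Ashgrove=1; Rivermont=10; Claybrook=1; Stonebridge=4; Oakdale=17; Pinehurst=1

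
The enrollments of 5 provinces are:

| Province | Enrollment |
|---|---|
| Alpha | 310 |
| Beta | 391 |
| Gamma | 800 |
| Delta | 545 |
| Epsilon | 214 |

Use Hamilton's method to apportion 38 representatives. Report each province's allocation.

The standard divisor is 2260/38 ≈ 59.474.
Standard quotas: Alpha 5.212, Beta 6.574, Gamma 13.451, Delta 9.164, Epsilon 3.598.
Lower quotas: Alpha 5, Beta 6, Gamma 13, Delta 9, Epsilon 3 (sum 36, leaving 2 seats).
Remainders in descending order: Epsilon 0.598, Beta 0.574, Gamma 0.451, Alpha 0.212, Delta 0.164.
Largest remainders: Epsilon, Beta receive the extra seats.

Alpha: 5, Beta: 7, Gamma: 13, Delta: 9, Epsilon: 4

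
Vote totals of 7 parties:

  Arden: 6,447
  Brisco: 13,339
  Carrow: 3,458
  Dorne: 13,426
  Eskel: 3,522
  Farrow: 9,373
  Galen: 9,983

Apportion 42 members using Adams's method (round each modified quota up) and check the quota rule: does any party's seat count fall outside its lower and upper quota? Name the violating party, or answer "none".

Standard quotas: Arden 4.547, Brisco 9.408, Carrow 2.439, Dorne 9.470, Eskel 2.484, Farrow 6.611, Galen 7.041.
Adams allocation: Arden 5, Brisco 9, Carrow 3, Dorne 9, Eskel 3, Farrow 6, Galen 7.
Every allocation lies between the lower and upper quota.

none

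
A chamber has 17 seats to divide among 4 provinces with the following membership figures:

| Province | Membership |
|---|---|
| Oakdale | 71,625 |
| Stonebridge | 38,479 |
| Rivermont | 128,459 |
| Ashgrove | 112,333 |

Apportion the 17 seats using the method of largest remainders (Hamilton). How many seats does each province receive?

Oakdale: 4, Stonebridge: 2, Rivermont: 6, Ashgrove: 5

Standard divisor: 350896 ÷ 17 ≈ 20640.941.
Standard quotas: Oakdale 3.4700, Stonebridge 1.8642, Rivermont 6.2235, Ashgrove 5.4422.
Lower quotas: Oakdale 3, Stonebridge 1, Rivermont 6, Ashgrove 5 (sum 15, leaving 2 seats).
Remainders in descending order: Stonebridge 0.8642, Oakdale 0.4700, Ashgrove 0.4422, Rivermont 0.2235.
The surplus seats go to Stonebridge, Oakdale.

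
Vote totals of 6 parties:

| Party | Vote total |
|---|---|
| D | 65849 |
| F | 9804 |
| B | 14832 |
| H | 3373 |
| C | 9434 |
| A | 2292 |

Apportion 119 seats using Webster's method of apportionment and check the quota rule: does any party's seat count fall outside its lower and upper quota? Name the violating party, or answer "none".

Standard quotas: D 74.216, F 11.050, B 16.717, H 3.802, C 10.633, A 2.583.
Webster allocation: D 73, F 11, B 17, H 4, C 11, A 3.
D has quota 74.216 (lower 74, upper 75) but receives 73 — outside the quota interval.

D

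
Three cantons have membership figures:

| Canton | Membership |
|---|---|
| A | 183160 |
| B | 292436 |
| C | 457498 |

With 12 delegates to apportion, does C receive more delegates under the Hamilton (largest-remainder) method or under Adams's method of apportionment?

Hamilton

Hamilton: A 2, B 4, C 6.
Adams: A 3, B 4, C 5.
C gets 6 under Hamilton and 5 under Adams.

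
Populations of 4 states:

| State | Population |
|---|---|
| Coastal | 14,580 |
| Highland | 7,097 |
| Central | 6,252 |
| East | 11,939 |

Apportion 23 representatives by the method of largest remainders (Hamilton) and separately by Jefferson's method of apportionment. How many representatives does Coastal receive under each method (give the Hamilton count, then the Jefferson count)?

Hamilton: Coastal 8, Highland 4, Central 4, East 7.
Jefferson: Coastal 9, Highland 4, Central 3, East 7.
Coastal gets 8 under Hamilton and 9 under Jefferson.

8 and 9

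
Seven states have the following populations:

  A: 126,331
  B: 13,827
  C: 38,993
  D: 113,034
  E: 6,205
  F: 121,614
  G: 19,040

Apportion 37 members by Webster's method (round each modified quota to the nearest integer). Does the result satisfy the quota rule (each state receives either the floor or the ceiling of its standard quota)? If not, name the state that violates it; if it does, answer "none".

Standard quotas: A 10.646, B 1.165, C 3.286, D 9.526, E 0.523, F 10.249, G 1.605.
Webster allocation: A 11, B 1, C 3, D 9, E 1, F 10, G 2.
Every allocation lies between the lower and upper quota.

none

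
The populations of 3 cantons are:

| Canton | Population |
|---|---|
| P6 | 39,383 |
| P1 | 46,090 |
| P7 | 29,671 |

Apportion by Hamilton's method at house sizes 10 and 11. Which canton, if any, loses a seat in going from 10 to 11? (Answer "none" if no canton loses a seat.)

none

At 10 seats: P6 3, P1 4, P7 3.
At 11 seats: P6 4, P1 4, P7 3.
No canton's allocation decreased.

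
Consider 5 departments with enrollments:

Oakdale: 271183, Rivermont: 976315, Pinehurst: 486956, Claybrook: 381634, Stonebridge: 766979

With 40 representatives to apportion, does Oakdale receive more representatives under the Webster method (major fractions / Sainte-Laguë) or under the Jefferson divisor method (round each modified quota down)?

Webster: Oakdale 4, Rivermont 13, Pinehurst 7, Claybrook 5, Stonebridge 11.
Jefferson: Oakdale 3, Rivermont 14, Pinehurst 7, Claybrook 5, Stonebridge 11.
Oakdale gets 4 under Webster and 3 under Jefferson.

Webster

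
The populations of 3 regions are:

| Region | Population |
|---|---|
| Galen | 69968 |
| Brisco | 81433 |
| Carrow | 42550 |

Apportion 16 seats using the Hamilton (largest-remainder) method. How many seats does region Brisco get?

Standard divisor: 193951 ÷ 16 ≈ 12121.938.
Standard quotas: Galen 5.7720, Brisco 6.7178, Carrow 3.5102.
Lower quotas: Galen 5, Brisco 6, Carrow 3 (sum 14, leaving 2 seats).
Remainders in descending order: Galen 0.7720, Brisco 0.7178, Carrow 0.5102.
The surplus seats go to Galen, Brisco.
Brisco receives 7.

7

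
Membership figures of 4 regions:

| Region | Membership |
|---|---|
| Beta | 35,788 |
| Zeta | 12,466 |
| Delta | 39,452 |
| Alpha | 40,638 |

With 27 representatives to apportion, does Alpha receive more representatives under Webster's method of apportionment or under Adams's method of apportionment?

Webster

Webster: Beta 7, Zeta 3, Delta 8, Alpha 9.
Adams: Beta 8, Zeta 3, Delta 8, Alpha 8.
Alpha gets 9 under Webster and 8 under Adams.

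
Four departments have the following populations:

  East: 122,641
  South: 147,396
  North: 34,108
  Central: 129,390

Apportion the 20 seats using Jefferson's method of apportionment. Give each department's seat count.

Standard divisor 433535/20 ≈ 21676.75; standard quotas: East 5.658, South 6.800, North 1.573, Central 5.969.
Rounding down gives 5, 6, 1, 5 = 17 seats, so the divisor must be adjusted.
With modified divisor 19500: modified quotas East 6.289, South 7.559, North 1.749, Central 6.635.
Rounding down: East 6, South 7, North 1, Central 6 (total 20).

East 6, South 7, North 1, Central 6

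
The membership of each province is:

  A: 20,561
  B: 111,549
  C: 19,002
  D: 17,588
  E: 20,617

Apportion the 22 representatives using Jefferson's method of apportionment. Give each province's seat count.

Standard divisor 189317/22 ≈ 8605.318; standard quotas: A 2.389, B 12.963, C 2.208, D 2.044, E 2.396.
Rounding down gives 2, 12, 2, 2, 2 = 20 seats, so the divisor must be adjusted.
With modified divisor 7700: modified quotas A 2.670, B 14.487, C 2.468, D 2.284, E 2.678.
Rounding down: A 2, B 14, C 2, D 2, E 2 (total 22).

A 2, B 14, C 2, D 2, E 2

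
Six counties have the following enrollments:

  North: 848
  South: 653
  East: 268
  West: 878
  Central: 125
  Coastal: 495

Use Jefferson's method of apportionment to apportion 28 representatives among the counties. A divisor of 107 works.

North: 7; South: 6; East: 2; West: 8; Central: 1; Coastal: 4

With modified divisor 107: modified quotas North 7.925, South 6.103, East 2.505, West 8.206, Central 1.168, Coastal 4.626.
Rounding down: North 7, South 6, East 2, West 8, Central 1, Coastal 4 (total 28).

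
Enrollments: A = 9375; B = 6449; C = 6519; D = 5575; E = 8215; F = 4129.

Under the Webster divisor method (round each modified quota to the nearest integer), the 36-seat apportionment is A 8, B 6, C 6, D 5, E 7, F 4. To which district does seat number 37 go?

Priority for the next seat is population ÷ (current seats + 0.5).
Priorities: A 1102.941, B 992.154, C 1002.923, D 1013.636, E 1095.333, F 917.556.
Highest priority: A.

A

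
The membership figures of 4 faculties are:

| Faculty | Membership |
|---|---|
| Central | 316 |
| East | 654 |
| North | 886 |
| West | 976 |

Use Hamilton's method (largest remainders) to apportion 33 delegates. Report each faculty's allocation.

Total 2832; standard divisor 2832/33 ≈ 85.818.
Standard quotas: Central 3.682, East 7.621, North 10.324, West 11.373.
Lower quotas: Central 3, East 7, North 10, West 11 (sum 31, leaving 2 seats).
Remainders in descending order: Central 0.682, East 0.621, West 0.373, North 0.324.
The surplus seats go to Central, East.

Central: 4, East: 8, North: 10, West: 11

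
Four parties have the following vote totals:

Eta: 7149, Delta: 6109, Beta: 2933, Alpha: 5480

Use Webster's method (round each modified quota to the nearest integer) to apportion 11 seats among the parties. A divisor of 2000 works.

Eta 4, Delta 3, Beta 1, Alpha 3

With modified divisor 2000: modified quotas Eta 3.575, Delta 3.054, Beta 1.466, Alpha 2.740.
Rounding to the nearest integer: Eta 4, Delta 3, Beta 1, Alpha 3 (total 11).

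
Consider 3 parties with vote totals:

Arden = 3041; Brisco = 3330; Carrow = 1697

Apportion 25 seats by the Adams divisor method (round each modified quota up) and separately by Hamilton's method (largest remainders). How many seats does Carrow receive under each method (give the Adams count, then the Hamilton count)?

6 and 5

Adams: Arden 9, Brisco 10, Carrow 6.
Hamilton: Arden 10, Brisco 10, Carrow 5.
Carrow gets 6 under Adams and 5 under Hamilton.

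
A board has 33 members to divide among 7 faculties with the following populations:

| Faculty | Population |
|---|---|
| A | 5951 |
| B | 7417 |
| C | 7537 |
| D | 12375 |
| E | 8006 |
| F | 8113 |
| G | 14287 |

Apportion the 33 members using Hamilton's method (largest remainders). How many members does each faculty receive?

Total 63686; standard divisor 63686/33 ≈ 1929.879.
Standard quotas: A 3.0836, B 3.8432, C 3.9054, D 6.4123, E 4.1484, F 4.2039, G 7.4031.
Lower quotas: A 3, B 3, C 3, D 6, E 4, F 4, G 7 (sum 30, leaving 3 seats).
Remainders in descending order: C 0.9054, B 0.8432, D 0.4123, G 0.4031, F 0.2039, E 0.1484, A 0.0836.
Largest remainders: C, B, D receive the extra seats.

A 3; B 4; C 4; D 7; E 4; F 4; G 7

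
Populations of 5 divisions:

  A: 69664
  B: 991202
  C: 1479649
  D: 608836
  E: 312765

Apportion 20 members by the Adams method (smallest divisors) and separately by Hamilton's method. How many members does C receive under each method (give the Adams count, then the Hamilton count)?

8 and 9

Adams: A 1, B 5, C 8, D 4, E 2.
Hamilton: A 0, B 6, C 9, D 3, E 2.
C gets 8 under Adams and 9 under Hamilton.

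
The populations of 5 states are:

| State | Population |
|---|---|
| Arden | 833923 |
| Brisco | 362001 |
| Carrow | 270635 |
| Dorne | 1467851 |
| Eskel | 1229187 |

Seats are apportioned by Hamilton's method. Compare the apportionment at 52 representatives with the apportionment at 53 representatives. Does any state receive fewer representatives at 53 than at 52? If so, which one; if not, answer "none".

Brisco

At 52 seats: Arden 11, Brisco 5, Carrow 3, Dorne 18, Eskel 15.
At 53 seats: Arden 11, Brisco 4, Carrow 3, Dorne 19, Eskel 16.
Brisco drops from 5 to 4.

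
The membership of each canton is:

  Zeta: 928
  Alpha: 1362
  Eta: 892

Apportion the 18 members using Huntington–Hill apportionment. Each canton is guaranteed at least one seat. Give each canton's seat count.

With divisor 176: modified quotas Zeta 5.273, Alpha 7.739, Eta 5.068.
Geometric-mean thresholds: Zeta √(5·6)=5.477, Alpha √(7·8)=7.483, Eta √(5·6)=5.477.
Each quota rounded against its threshold gives Zeta 5, Alpha 8, Eta 5 (total 18).

Zeta=5; Alpha=8; Eta=5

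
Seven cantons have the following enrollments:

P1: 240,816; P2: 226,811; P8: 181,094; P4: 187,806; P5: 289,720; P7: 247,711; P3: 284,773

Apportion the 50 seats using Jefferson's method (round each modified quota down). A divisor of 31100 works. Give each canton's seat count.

With modified divisor 31100: modified quotas P1 7.743, P2 7.293, P8 5.823, P4 6.039, P5 9.316, P7 7.965, P3 9.157.
Rounding down: P1 7, P2 7, P8 5, P4 6, P5 9, P7 7, P3 9 (total 50).

P1: 7; P2: 7; P8: 5; P4: 6; P5: 9; P7: 7; P3: 9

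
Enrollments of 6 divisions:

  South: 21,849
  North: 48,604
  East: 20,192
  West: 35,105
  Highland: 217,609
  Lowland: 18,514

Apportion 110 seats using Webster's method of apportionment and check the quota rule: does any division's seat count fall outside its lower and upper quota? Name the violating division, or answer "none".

Highland

Standard quotas: South 6.642, North 14.774, East 6.138, West 10.671, Highland 66.147, Lowland 5.628.
Webster allocation: South 7, North 15, East 6, West 11, Highland 65, Lowland 6.
Highland has quota 66.147 (lower 66, upper 67) but receives 65 — outside the quota interval.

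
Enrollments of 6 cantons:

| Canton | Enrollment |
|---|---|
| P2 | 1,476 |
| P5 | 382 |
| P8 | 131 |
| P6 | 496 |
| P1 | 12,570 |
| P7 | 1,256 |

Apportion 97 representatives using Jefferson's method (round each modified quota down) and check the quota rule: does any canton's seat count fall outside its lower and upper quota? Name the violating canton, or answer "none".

Standard quotas: P2 8.778, P5 2.272, P8 0.779, P6 2.950, P1 74.753, P7 7.469.
Jefferson allocation: P2 9, P5 2, P8 0, P6 3, P1 76, P7 7.
P1 has quota 74.753 (lower 74, upper 75) but receives 76 — outside the quota interval.

P1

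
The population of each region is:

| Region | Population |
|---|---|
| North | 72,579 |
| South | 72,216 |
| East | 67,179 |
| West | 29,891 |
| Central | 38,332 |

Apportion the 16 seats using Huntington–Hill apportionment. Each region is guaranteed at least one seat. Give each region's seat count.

With divisor 17811: modified quotas North 4.075, South 4.055, East 3.772, West 1.678, Central 2.152.
Geometric-mean thresholds: North √(4·5)=4.472, South √(4·5)=4.472, East √(3·4)=3.464, West √(1·2)=1.414, Central √(2·3)=2.449.
Each quota rounded against its threshold gives North 4, South 4, East 4, West 2, Central 2 (total 16).

North: 4, South: 4, East: 4, West: 2, Central: 2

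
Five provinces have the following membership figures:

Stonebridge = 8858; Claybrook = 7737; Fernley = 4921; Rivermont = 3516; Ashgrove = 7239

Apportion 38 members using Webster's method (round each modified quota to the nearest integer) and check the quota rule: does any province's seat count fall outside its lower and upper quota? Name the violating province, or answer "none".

none

Standard quotas: Stonebridge 10.431, Claybrook 9.111, Fernley 5.795, Rivermont 4.140, Ashgrove 8.524.
Webster allocation: Stonebridge 10, Claybrook 9, Fernley 6, Rivermont 4, Ashgrove 9.
Every allocation lies between the lower and upper quota.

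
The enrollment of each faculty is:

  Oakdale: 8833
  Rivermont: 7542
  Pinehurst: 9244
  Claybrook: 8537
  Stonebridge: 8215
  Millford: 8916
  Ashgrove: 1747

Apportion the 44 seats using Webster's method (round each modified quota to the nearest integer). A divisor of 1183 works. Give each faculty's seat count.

With modified divisor 1183: modified quotas Oakdale 7.467, Rivermont 6.375, Pinehurst 7.814, Claybrook 7.216, Stonebridge 6.944, Millford 7.537, Ashgrove 1.477.
Rounding to the nearest integer: Oakdale 7, Rivermont 6, Pinehurst 8, Claybrook 7, Stonebridge 7, Millford 8, Ashgrove 1 (total 44).

Oakdale 7, Rivermont 6, Pinehurst 8, Claybrook 7, Stonebridge 7, Millford 8, Ashgrove 1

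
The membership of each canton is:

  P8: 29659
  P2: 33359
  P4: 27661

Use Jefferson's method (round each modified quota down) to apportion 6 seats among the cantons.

P8 2, P2 2, P4 2

Standard divisor 90679/6 ≈ 15113.167; standard quotas: P8 1.962, P2 2.207, P4 1.830.
Rounding down gives 1, 2, 1 = 4 seats, so the divisor must be adjusted.
With modified divisor 12500: modified quotas P8 2.373, P2 2.669, P4 2.213.
Rounding down: P8 2, P2 2, P4 2 (total 6).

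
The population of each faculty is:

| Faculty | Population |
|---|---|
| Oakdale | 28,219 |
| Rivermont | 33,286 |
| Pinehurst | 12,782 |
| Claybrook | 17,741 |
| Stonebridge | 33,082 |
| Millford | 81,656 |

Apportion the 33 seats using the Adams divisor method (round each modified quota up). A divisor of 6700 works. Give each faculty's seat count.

Oakdale 5, Rivermont 5, Pinehurst 2, Claybrook 3, Stonebridge 5, Millford 13

With modified divisor 6700: modified quotas Oakdale 4.212, Rivermont 4.968, Pinehurst 1.908, Claybrook 2.648, Stonebridge 4.938, Millford 12.187.
Rounding up: Oakdale 5, Rivermont 5, Pinehurst 2, Claybrook 3, Stonebridge 5, Millford 13 (total 33).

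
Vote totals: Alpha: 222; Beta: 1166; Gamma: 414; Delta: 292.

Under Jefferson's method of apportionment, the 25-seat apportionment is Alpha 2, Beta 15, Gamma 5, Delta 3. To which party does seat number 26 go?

Priority for the next seat is population ÷ (current seats + 1).
Priorities: Alpha 74.000, Beta 72.875, Gamma 69.000, Delta 73.000.
Highest priority: Alpha.

Alpha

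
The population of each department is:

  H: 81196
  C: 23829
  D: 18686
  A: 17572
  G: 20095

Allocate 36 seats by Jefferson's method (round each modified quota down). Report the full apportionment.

H 19; C 5; D 4; A 4; G 4

Standard divisor 161378/36 ≈ 4482.722; standard quotas: H 18.113, C 5.316, D 4.168, A 3.920, G 4.483.
Rounding down gives 18, 5, 4, 3, 4 = 34 seats, so the divisor must be adjusted.
With modified divisor 4200: modified quotas H 19.332, C 5.674, D 4.449, A 4.184, G 4.785.
Rounding down: H 19, C 5, D 4, A 4, G 4 (total 36).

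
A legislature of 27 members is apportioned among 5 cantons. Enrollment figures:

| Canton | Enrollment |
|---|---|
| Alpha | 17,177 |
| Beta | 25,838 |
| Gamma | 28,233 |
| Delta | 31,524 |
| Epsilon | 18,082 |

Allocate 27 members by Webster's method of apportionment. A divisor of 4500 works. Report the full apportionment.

Alpha=4, Beta=6, Gamma=6, Delta=7, Epsilon=4

With modified divisor 4500: modified quotas Alpha 3.817, Beta 5.742, Gamma 6.274, Delta 7.005, Epsilon 4.018.
Rounding to the nearest integer: Alpha 4, Beta 6, Gamma 6, Delta 7, Epsilon 4 (total 27).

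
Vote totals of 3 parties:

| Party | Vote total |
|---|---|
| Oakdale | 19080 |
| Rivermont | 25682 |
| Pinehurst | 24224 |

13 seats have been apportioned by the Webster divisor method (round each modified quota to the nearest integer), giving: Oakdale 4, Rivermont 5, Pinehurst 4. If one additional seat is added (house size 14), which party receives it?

Priority for the next seat is population ÷ (current seats + 0.5).
Priorities: Oakdale 4240.000, Rivermont 4669.455, Pinehurst 5383.111.
Highest priority: Pinehurst.

Pinehurst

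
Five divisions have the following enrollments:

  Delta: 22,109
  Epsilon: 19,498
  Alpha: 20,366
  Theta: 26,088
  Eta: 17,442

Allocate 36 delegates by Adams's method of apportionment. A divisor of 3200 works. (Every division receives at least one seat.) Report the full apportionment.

Delta 7, Epsilon 7, Alpha 7, Theta 9, Eta 6

With modified divisor 3200: modified quotas Delta 6.909, Epsilon 6.093, Alpha 6.364, Theta 8.152, Eta 5.451.
Rounding up: Delta 7, Epsilon 7, Alpha 7, Theta 9, Eta 6 (total 36).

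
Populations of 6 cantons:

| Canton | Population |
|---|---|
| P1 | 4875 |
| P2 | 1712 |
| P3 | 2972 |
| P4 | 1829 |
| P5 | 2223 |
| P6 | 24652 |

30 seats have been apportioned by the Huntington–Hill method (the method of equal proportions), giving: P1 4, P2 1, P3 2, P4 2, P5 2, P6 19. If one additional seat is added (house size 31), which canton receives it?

Priority for the next seat is population ÷ (√(s·(s+1))).
Priorities: P1 1090.083, P2 1210.567, P3 1213.314, P4 746.686, P5 907.536, P6 1264.621.
Highest priority: P6.

P6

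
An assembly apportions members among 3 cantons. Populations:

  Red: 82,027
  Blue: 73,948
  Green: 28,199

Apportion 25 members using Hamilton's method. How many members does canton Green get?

4

Total 184174; standard divisor 184174/25 ≈ 7366.96.
Standard quotas: Red 11.1344, Blue 10.0378, Green 3.8278.
Lower quotas: Red 11, Blue 10, Green 3 (sum 24, leaving 1 seat).
Remainders in descending order: Green 0.8278, Red 0.1344, Blue 0.0378.
Largest remainder: Green receives the extra seat.
Green receives 4.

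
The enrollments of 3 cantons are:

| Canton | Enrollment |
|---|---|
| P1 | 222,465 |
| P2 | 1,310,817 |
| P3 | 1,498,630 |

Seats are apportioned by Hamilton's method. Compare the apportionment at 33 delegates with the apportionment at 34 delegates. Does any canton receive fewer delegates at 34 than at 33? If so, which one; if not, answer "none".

P1

At 33 seats: P1 3, P2 14, P3 16.
At 34 seats: P1 2, P2 15, P3 17.
P1 drops from 3 to 2.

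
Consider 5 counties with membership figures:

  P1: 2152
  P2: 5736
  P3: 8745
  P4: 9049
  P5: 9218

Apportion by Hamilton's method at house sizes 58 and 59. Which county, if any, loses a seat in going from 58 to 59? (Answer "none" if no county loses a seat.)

none

At 58 seats: P1 4, P2 9, P3 15, P4 15, P5 15.
At 59 seats: P1 4, P2 10, P3 15, P4 15, P5 15.
No county's allocation decreased.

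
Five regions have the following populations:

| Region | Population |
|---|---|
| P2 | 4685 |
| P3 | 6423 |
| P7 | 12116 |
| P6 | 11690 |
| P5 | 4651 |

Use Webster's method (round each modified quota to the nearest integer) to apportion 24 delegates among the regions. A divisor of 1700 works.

With modified divisor 1700: modified quotas P2 2.756, P3 3.778, P7 7.127, P6 6.876, P5 2.736.
Rounding to the nearest integer: P2 3, P3 4, P7 7, P6 7, P5 3 (total 24).

P2 3, P3 4, P7 7, P6 7, P5 3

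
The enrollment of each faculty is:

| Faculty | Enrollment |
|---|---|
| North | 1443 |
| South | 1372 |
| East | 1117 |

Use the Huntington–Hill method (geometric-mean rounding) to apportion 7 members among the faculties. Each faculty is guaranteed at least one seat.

North 3; South 2; East 2

With divisor 575: modified quotas North 2.510, South 2.386, East 1.943.
Geometric-mean thresholds: North √(2·3)=2.449, South √(2·3)=2.449, East √(1·2)=1.414.
Each quota rounded against its threshold gives North 3, South 2, East 2 (total 7).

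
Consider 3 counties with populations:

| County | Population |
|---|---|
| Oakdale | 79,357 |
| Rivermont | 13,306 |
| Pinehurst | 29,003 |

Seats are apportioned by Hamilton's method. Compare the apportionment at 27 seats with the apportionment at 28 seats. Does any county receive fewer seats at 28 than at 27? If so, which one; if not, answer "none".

At 27 seats: Oakdale 18, Rivermont 3, Pinehurst 6.
At 28 seats: Oakdale 18, Rivermont 3, Pinehurst 7.
No county's allocation decreased.

none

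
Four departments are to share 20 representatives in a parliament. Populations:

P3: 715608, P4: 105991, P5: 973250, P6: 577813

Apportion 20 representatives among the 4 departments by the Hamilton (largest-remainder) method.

Standard divisor: 2372662 ÷ 20 ≈ 118633.1.
Standard quotas: P3 6.0321, P4 0.8934, P5 8.2039, P6 4.8706.
Lower quotas: P3 6, P4 0, P5 8, P6 4 (sum 18, leaving 2 seats).
Remainders in descending order: P4 0.8934, P6 0.8706, P5 0.2039, P3 0.0321.
Largest remainders: P4, P6 receive the extra seats.

P3 6, P4 1, P5 8, P6 5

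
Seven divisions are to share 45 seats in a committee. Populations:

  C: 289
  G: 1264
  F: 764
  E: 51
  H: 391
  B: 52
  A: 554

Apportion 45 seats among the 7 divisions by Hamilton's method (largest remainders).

C 4, G 17, F 10, E 1, H 5, B 1, A 7

The standard divisor is 3365/45 ≈ 74.778.
Standard quotas: C 3.865, G 16.903, F 10.217, E 0.682, H 5.229, B 0.695, A 7.409.
Lower quotas: C 3, G 16, F 10, E 0, H 5, B 0, A 7 (sum 41, leaving 4 seats).
Remainders in descending order: G 0.903, C 0.865, B 0.695, E 0.682, A 0.409, H 0.229, F 0.217.
The surplus seats go to G, C, B, E.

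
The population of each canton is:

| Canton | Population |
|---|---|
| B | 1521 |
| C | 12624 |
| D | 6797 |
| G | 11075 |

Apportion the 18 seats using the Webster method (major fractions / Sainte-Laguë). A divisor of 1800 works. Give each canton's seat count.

B 1, C 7, D 4, G 6

With modified divisor 1800: modified quotas B 0.845, C 7.013, D 3.776, G 6.153.
Rounding to the nearest integer: B 1, C 7, D 4, G 6 (total 18).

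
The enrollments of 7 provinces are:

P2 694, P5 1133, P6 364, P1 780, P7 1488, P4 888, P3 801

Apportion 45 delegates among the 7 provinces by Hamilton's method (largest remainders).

P2 5; P5 8; P6 3; P1 6; P7 11; P4 6; P3 6

Standard divisor: 6148 ÷ 45 ≈ 136.622.
Standard quotas: P2 5.080, P5 8.293, P6 2.664, P1 5.709, P7 10.891, P4 6.500, P3 5.863.
Lower quotas: P2 5, P5 8, P6 2, P1 5, P7 10, P4 6, P3 5 (sum 41, leaving 4 seats).
Remainders in descending order: P7 0.891, P3 0.863, P1 0.709, P6 0.664, P4 0.500, P5 0.293, P2 0.080.
The surplus seats go to P7, P3, P1, P6.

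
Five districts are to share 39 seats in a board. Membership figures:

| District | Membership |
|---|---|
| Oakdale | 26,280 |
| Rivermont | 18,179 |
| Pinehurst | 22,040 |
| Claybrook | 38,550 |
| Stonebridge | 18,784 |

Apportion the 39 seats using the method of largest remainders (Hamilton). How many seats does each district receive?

Oakdale=8, Rivermont=6, Pinehurst=7, Claybrook=12, Stonebridge=6

The standard divisor is 123833/39 ≈ 3175.205.
Standard quotas: Oakdale 8.2766, Rivermont 5.7253, Pinehurst 6.9413, Claybrook 12.1409, Stonebridge 5.9158.
Lower quotas: Oakdale 8, Rivermont 5, Pinehurst 6, Claybrook 12, Stonebridge 5 (sum 36, leaving 3 seats).
Remainders in descending order: Pinehurst 0.9413, Stonebridge 0.9158, Rivermont 0.7253, Oakdale 0.2766, Claybrook 0.1409.
The surplus seats go to Pinehurst, Stonebridge, Rivermont.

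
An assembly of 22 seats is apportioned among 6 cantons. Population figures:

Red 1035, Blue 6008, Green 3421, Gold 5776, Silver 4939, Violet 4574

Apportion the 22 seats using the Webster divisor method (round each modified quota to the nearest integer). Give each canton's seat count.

Standard divisor 25753/22 ≈ 1170.591; standard quotas: Red 0.884, Blue 5.132, Green 2.922, Gold 4.934, Silver 4.219, Violet 3.907.
Rounding to the nearest integer gives Red 1, Blue 5, Green 3, Gold 5, Silver 4, Violet 4 — total 22, matching the house size, so no adjustment is needed.

Red 1, Blue 5, Green 3, Gold 5, Silver 4, Violet 4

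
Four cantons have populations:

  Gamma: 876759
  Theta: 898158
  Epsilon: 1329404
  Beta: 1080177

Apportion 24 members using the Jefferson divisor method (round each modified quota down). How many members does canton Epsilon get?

Standard divisor 4184498/24 ≈ 174354.083; standard quotas: Gamma 5.029, Theta 5.151, Epsilon 7.625, Beta 6.195.
Rounding down gives 5, 5, 7, 6 = 23 seats, so the divisor must be adjusted.
With modified divisor 160200: modified quotas Gamma 5.473, Theta 5.606, Epsilon 8.298, Beta 6.743.
Rounding down: Gamma 5, Theta 5, Epsilon 8, Beta 6 (total 24).
Epsilon receives 8.

8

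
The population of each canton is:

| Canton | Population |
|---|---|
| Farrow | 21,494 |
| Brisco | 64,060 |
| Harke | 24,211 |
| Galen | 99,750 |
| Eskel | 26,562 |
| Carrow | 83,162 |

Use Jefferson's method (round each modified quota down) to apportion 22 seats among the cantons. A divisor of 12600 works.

Farrow 1, Brisco 5, Harke 1, Galen 7, Eskel 2, Carrow 6

With modified divisor 12600: modified quotas Farrow 1.706, Brisco 5.084, Harke 1.922, Galen 7.917, Eskel 2.108, Carrow 6.600.
Rounding down: Farrow 1, Brisco 5, Harke 1, Galen 7, Eskel 2, Carrow 6 (total 22).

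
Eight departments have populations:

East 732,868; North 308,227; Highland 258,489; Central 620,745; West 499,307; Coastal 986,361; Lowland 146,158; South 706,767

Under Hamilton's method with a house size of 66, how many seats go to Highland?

The standard divisor is 4258922/66 ≈ 64529.121.
Standard quotas: East 11.3572, North 4.7766, Highland 4.0058, Central 9.6196, West 7.7377, Coastal 15.2855, Lowland 2.2650, South 10.9527.
Lower quotas: East 11, North 4, Highland 4, Central 9, West 7, Coastal 15, Lowland 2, South 10 (sum 62, leaving 4 seats).
Remainders in descending order: South 0.9527, North 0.7766, West 0.7377, Central 0.6196, East 0.3572, Coastal 0.2855, Lowland 0.2650, Highland 0.0058.
The surplus seats go to South, North, West, Central.
Highland receives 4.

4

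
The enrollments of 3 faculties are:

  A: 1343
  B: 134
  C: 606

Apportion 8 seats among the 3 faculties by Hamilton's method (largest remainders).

A=5, B=1, C=2

Total 2083; standard divisor 2083/8 ≈ 260.375.
Standard quotas: A 5.158, B 0.515, C 2.327.
Lower quotas: A 5, B 0, C 2 (sum 7, leaving 1 seat).
Remainders in descending order: B 0.515, C 0.327, A 0.158.
Largest remainder: B receives the extra seat.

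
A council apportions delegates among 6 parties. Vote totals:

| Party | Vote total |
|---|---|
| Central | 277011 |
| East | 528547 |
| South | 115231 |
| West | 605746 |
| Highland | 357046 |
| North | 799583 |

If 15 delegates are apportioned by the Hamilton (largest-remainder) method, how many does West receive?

3

The standard divisor is 2683164/15 ≈ 178877.6.
Standard quotas: Central 1.5486, East 2.9548, South 0.6442, West 3.3864, Highland 1.9960, North 4.4700.
Lower quotas: Central 1, East 2, South 0, West 3, Highland 1, North 4 (sum 11, leaving 4 seats).
Remainders in descending order: Highland 0.9960, East 0.9548, South 0.6442, Central 0.5486, North 0.4700, West 0.3864.
Largest remainders: Highland, East, South, Central receive the extra seats.
West receives 3.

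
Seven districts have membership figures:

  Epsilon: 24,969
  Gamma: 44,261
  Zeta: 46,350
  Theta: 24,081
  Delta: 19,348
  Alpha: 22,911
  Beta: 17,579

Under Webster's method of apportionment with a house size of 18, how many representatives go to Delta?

Standard divisor 199499/18 ≈ 11083.278; standard quotas: Epsilon 2.253, Gamma 3.993, Zeta 4.182, Theta 2.173, Delta 1.746, Alpha 2.067, Beta 1.586.
Rounding to the nearest integer gives Epsilon 2, Gamma 4, Zeta 4, Theta 2, Delta 2, Alpha 2, Beta 2 — total 18, matching the house size, so no adjustment is needed.
Delta receives 2.

2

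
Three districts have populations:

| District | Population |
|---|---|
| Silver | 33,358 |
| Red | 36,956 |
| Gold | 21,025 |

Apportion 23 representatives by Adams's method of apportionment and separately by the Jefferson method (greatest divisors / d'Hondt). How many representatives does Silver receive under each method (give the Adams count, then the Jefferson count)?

8 and 9

Adams: Silver 8, Red 9, Gold 6.
Jefferson: Silver 9, Red 9, Gold 5.
Silver gets 8 under Adams and 9 under Jefferson.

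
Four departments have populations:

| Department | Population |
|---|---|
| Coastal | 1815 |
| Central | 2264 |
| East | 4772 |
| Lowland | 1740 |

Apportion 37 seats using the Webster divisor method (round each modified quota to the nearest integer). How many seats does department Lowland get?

6

Standard divisor 10591/37 ≈ 286.243; standard quotas: Coastal 6.341, Central 7.909, East 16.671, Lowland 6.079.
Rounding to the nearest integer gives Coastal 6, Central 8, East 17, Lowland 6 — total 37, matching the house size, so no adjustment is needed.
Lowland receives 6.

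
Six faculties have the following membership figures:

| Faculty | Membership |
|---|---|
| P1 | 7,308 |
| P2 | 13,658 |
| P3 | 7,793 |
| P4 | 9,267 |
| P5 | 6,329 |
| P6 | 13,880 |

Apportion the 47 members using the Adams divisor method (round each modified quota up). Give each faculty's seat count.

P1: 6, P2: 11, P3: 6, P4: 8, P5: 5, P6: 11

Standard divisor 58235/47 ≈ 1239.043; standard quotas: P1 5.898, P2 11.023, P3 6.290, P4 7.479, P5 5.108, P6 11.202.
Rounding up gives 6, 12, 7, 8, 6, 12 = 51 seats, so the divisor must be adjusted.
With modified divisor 1310: modified quotas P1 5.579, P2 10.426, P3 5.949, P4 7.074, P5 4.831, P6 10.595.
Rounding up: P1 6, P2 11, P3 6, P4 8, P5 5, P6 11 (total 47).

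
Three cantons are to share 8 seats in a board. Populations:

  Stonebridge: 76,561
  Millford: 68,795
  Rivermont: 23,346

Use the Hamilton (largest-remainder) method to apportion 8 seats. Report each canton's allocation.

Stonebridge=4, Millford=3, Rivermont=1

Standard divisor: 168702 ÷ 8 ≈ 21087.75.
Standard quotas: Stonebridge 3.6306, Millford 3.2623, Rivermont 1.1071.
Lower quotas: Stonebridge 3, Millford 3, Rivermont 1 (sum 7, leaving 1 seat).
Remainders in descending order: Stonebridge 0.6306, Millford 0.2623, Rivermont 0.1071.
The surplus seat goes to Stonebridge.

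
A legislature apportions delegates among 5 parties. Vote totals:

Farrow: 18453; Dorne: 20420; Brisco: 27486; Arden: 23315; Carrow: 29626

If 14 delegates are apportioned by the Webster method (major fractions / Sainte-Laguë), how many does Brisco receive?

3

Standard divisor 119300/14 ≈ 8521.429; standard quotas: Farrow 2.165, Dorne 2.396, Brisco 3.226, Arden 2.736, Carrow 3.477.
Rounding to the nearest integer gives 2, 2, 3, 3, 3 = 13 seats, so the divisor must be adjusted.
With modified divisor 8300: modified quotas Farrow 2.223, Dorne 2.460, Brisco 3.312, Arden 2.809, Carrow 3.569.
Rounding to the nearest integer: Farrow 2, Dorne 2, Brisco 3, Arden 3, Carrow 4 (total 14).
Brisco receives 3.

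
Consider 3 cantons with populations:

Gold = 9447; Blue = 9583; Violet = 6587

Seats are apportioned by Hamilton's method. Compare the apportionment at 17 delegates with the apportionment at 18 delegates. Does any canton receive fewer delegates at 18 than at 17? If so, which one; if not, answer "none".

Violet

At 17 seats: Gold 6, Blue 6, Violet 5.
At 18 seats: Gold 7, Blue 7, Violet 4.
Violet drops from 5 to 4.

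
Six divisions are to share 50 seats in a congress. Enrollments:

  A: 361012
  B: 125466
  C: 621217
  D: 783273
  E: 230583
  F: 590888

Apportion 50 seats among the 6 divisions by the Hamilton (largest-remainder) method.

A=7, B=2, C=12, D=14, E=4, F=11

The standard divisor is 2712439/50 ≈ 54248.78.
Standard quotas: A 6.6547, B 2.3128, C 11.4513, D 14.4385, E 4.2505, F 10.8922.
Lower quotas: A 6, B 2, C 11, D 14, E 4, F 10 (sum 47, leaving 3 seats).
Remainders in descending order: F 0.8922, A 0.6547, C 0.4513, D 0.4385, B 0.3128, E 0.2505.
Largest remainders: F, A, C receive the extra seats.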